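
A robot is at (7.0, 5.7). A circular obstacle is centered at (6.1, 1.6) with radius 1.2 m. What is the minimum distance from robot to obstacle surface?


center_dist = sqrt((7.0-6.1)^2 + (5.7-1.6)^2)
= sqrt(0.81 + 16.81)
= 4.1976
min_dist = center_dist - radius = 4.1976 - 1.2 = 2.9976 m


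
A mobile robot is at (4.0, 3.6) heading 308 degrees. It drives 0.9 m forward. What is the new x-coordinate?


x_new = x0 + d*cos(theta)
= 4.0 + 0.9*cos(308)
= 4.0 + 0.5541
= 4.5541


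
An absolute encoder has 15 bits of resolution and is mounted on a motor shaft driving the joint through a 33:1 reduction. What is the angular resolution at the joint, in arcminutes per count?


counts = 2^15 = 32768
effective counts at joint = 32768 * 33 = 1081344
resolution = 360*60 / 1081344
= 0.02 arcmin/count


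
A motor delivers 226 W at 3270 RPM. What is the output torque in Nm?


omega = 3270 * 2*pi/60 = 342.4336 rad/s
tau = P / omega = 226 / 342.4336
= 0.66 Nm


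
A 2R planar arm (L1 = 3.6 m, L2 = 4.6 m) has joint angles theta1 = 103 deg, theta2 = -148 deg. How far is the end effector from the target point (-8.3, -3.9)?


End effector via forward kinematics:
x = L1*cos(t1) + L2*cos(t1+t2) = 2.4429
y = L1*sin(t1) + L2*sin(t1+t2) = 0.255
Distance to target:
d = sqrt((-8.3 - 2.4429)^2 + (-3.9 - 0.255)^2)
= sqrt(115.4092 + 17.2644)
= 11.5184 m


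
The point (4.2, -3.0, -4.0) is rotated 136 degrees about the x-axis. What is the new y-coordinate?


Rotation about x-axis: y' = y*cos(theta) - z*sin(theta)
= -3.0 * -0.7193 - -4.0 * 0.6947
= 4.9367


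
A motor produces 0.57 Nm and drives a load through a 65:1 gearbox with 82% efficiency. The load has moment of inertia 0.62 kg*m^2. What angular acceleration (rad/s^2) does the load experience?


tau_out = tau_motor * N * eta
= 0.57 * 65 * 0.82 = 30.381 Nm
alpha = tau_out / I = 30.381 / 0.62
= 49.0016 rad/s^2


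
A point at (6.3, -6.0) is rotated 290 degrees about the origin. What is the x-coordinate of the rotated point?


x' = x*cos(theta) - y*sin(theta)
cos(290 deg) = 0.342, sin(290 deg) = -0.9397
x' = 6.3 * 0.342 - -6.0 * -0.9397
= 2.1547 - 5.6382
= -3.4834


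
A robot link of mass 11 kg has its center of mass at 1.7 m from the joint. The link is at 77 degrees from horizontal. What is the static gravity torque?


tau = m*g*L*cos(angle)
= 11 * 9.81 * 1.7 * cos(77 deg)
= 11 * 9.81 * 1.7 * 0.225
= 41.2666 Nm


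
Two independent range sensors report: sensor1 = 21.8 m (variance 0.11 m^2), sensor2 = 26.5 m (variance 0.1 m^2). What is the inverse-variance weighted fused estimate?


w1 = (1/var1) / (1/var1 + 1/var2)
   = 9.0909 / (9.0909 + 10.0) = 0.4762
w2 = 1 - w1 = 0.5238
fused = w1*s1 + w2*s2 = 10.381 + 13.881
= 24.2619 m


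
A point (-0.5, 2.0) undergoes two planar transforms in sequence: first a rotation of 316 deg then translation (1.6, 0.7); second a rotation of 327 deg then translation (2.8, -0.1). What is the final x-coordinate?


After transform 1:
x1 = cos(316)*-0.5 - sin(316)*2.0 + 1.6 = 2.6296
y1 = sin(316)*-0.5 + cos(316)*2.0 + 0.7 = 2.486
After transform 2:
x2 = cos(327)*2.6296 - sin(327)*2.486 + 2.8
= 6.3594


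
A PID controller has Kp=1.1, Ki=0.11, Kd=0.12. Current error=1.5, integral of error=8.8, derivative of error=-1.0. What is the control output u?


u = Kp*e + Ki*int(e) + Kd*de/dt
= 1.1*1.5 + 0.11*8.8 + 0.12*(-1.0)
= 1.65 + 0.968 + -0.12
= 2.498


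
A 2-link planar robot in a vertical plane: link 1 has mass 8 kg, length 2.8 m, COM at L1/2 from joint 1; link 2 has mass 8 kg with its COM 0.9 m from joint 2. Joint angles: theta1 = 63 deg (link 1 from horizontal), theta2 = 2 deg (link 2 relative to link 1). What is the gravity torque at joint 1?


Horizontal distance from joint 1 to link-1 COM:
  x_c1 = (L1/2)*cos(t1) = 1.4 * 0.454 = 0.6356 m
Horizontal distance from joint 1 to link-2 COM:
  x_c2 = L1*cos(t1) + Lc2*cos(t1+t2)
       = 2.8*0.454 + 0.9*0.4226 = 1.6515 m
tau1 = m1*g*x_c1 + m2*g*x_c2
     = 8*9.81*0.6356 + 8*9.81*1.6515
     = 49.8808 + 129.6121
     = 179.4929 Nm


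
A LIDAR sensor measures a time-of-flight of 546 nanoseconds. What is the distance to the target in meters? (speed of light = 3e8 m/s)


tof = 546 ns = 5.46e-07 s
dist = c * tof / 2
= 3e8 * 5.46e-07 / 2
= 81.9 m


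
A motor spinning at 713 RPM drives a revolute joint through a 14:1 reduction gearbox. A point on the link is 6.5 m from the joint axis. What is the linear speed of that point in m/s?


omega_motor = 713 * 2*pi/60 = 74.6652 rad/s
omega_joint = omega_motor / 14 = 5.3332 rad/s
v = omega_joint * r = 5.3332 * 6.5
= 34.666 m/s


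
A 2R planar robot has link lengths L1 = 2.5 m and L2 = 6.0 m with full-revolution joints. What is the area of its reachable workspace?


r_max = L1 + L2 = 8.5 m
r_min = |L1 - L2| = 3.5 m
Area = pi*(r_max^2 - r_min^2)
= pi*(72.25 - 12.25)
= pi * 60.0
= 188.4956 m^2


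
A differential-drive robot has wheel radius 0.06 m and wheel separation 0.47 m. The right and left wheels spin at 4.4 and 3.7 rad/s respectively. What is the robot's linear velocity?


vR = r*wR = 0.06*4.4 = 0.264 m/s
vL = r*wL = 0.06*3.7 = 0.222 m/s
v = (vR+vL)/2 = 0.243 m/s
omega = (vR-vL)/L = 0.0894 rad/s
linear velocity = 0.243 m/s


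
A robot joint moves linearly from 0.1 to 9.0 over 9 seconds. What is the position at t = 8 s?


s = t/T = 8/9 = 0.8889
p(t) = p0 + (pf-p0)*s
= 0.1 + (9.0 - 0.1) * 0.8889
= 8.0111


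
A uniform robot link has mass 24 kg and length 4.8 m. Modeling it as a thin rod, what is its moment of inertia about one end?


I = (1/3) * m * L^2
= (1/3) * 24 * 4.8^2
= 0.333333 * 24 * 23.04
= 184.32 kg*m^2


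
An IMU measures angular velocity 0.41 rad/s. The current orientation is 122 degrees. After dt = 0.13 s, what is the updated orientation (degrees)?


delta_theta = w * dt = 0.41 * 0.13 = 0.0533 rad
= 3.0539 deg
theta_new = 122 + 3.0539 = 125.0539 deg


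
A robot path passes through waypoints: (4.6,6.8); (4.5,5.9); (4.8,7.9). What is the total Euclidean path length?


Segment lengths:
  seg1 = sqrt((-0.1)^2 + (-0.9)^2) = 0.9055
  seg2 = sqrt((0.3)^2 + (2.0)^2) = 2.0224
Total = 2.9279


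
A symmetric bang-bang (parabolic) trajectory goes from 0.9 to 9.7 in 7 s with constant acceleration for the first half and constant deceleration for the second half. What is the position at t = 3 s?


Symmetric rest-to-rest: each phase covers (pf-p0)/2 in time T/2. 0.5*a*(T/2)^2 = (pf-p0)/2 => a = 4*(pf-p0)/T^2
a = 4*(9.7-0.9)/7^2 = 0.7184
t = 3 is in the acceleration phase (t <= T/2).
p = p0 + 0.5*a*t^2 = 0.9 + 0.5*0.7184*3^2
= 4.1327


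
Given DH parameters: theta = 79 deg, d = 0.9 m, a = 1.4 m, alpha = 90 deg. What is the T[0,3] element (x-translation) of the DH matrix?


T[0,3] = a * cos(theta)
= 1.4 * cos(79 deg)
= 1.4 * 0.1908
= 0.2671


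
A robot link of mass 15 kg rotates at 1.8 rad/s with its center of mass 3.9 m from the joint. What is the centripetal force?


F = m * omega^2 * r
= 15 * 1.8^2 * 3.9
= 15 * 3.24 * 3.9
= 189.54 N


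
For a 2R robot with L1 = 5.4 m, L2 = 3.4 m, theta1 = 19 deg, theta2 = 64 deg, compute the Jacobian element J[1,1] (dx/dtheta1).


J[1,1] = -L1*sin(t1) - L2*sin(t1+t2)
= -5.4*sin(19) - 3.4*sin(83)
= -5.1327


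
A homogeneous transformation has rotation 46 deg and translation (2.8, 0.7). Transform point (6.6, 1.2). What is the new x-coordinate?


x' = cos(theta)*px - sin(theta)*py + tx
= 0.6947*6.6 - 0.7193*1.2 + 2.8
= 6.5215


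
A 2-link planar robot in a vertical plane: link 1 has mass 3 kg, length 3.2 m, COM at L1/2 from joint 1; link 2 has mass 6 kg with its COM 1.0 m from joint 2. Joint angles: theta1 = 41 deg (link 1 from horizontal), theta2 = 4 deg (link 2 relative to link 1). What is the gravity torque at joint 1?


Horizontal distance from joint 1 to link-1 COM:
  x_c1 = (L1/2)*cos(t1) = 1.6 * 0.7547 = 1.2075 m
Horizontal distance from joint 1 to link-2 COM:
  x_c2 = L1*cos(t1) + Lc2*cos(t1+t2)
       = 3.2*0.7547 + 1.0*0.7071 = 3.1222 m
tau1 = m1*g*x_c1 + m2*g*x_c2
     = 3*9.81*1.2075 + 6*9.81*3.1222
     = 35.5378 + 183.7714
     = 219.3091 Nm


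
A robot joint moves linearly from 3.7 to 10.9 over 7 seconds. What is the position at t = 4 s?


s = t/T = 4/7 = 0.5714
p(t) = p0 + (pf-p0)*s
= 3.7 + (10.9 - 3.7) * 0.5714
= 7.8143


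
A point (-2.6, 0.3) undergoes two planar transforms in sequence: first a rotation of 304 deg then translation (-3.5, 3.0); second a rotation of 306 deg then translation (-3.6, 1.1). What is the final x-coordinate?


After transform 1:
x1 = cos(304)*-2.6 - sin(304)*0.3 + -3.5 = -4.7052
y1 = sin(304)*-2.6 + cos(304)*0.3 + 3.0 = 5.3233
After transform 2:
x2 = cos(306)*-4.7052 - sin(306)*5.3233 + -3.6
= -2.059


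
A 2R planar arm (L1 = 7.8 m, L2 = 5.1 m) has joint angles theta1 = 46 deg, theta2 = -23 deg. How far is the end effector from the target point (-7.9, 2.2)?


End effector via forward kinematics:
x = L1*cos(t1) + L2*cos(t1+t2) = 10.1129
y = L1*sin(t1) + L2*sin(t1+t2) = 7.6036
Distance to target:
d = sqrt((-7.9 - 10.1129)^2 + (2.2 - 7.6036)^2)
= sqrt(324.4649 + 29.1987)
= 18.8059 m


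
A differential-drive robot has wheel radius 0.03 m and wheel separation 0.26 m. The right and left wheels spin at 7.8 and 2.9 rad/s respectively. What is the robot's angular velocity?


vR = r*wR = 0.03*7.8 = 0.234 m/s
vL = r*wL = 0.03*2.9 = 0.087 m/s
v = (vR+vL)/2 = 0.1605 m/s
omega = (vR-vL)/L = 0.5654 rad/s
angular velocity = 0.5654 rad/s


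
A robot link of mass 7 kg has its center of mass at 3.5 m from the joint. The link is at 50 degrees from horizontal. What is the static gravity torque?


tau = m*g*L*cos(angle)
= 7 * 9.81 * 3.5 * cos(50 deg)
= 7 * 9.81 * 3.5 * 0.6428
= 154.4908 Nm


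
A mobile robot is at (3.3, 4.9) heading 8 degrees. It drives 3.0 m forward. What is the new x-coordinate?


x_new = x0 + d*cos(theta)
= 3.3 + 3.0*cos(8)
= 3.3 + 2.9708
= 6.2708


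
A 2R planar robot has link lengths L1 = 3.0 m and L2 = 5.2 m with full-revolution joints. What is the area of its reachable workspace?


r_max = L1 + L2 = 8.2 m
r_min = |L1 - L2| = 2.2 m
Area = pi*(r_max^2 - r_min^2)
= pi*(67.24 - 4.84)
= pi * 62.4
= 196.0354 m^2


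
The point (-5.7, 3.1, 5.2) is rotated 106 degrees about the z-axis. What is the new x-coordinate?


Rotation about z-axis: x' = x*cos(theta) - y*sin(theta)
= -5.7 * -0.2756 - 3.1 * 0.9613
= -1.4088


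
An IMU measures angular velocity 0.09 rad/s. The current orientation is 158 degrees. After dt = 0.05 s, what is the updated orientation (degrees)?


delta_theta = w * dt = 0.09 * 0.05 = 0.0045 rad
= 0.2578 deg
theta_new = 158 + 0.2578 = 158.2578 deg


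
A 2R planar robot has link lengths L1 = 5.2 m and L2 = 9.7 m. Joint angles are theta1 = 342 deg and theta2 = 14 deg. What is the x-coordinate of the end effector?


Convert angles to radians: theta1 = 5.969, theta2 = 0.2443
x = L1*cos(theta1) + L2*cos(theta1+theta2)
x = 4.9455 + 9.6764
x = 14.6219


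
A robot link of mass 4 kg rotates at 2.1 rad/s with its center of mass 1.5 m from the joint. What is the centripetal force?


F = m * omega^2 * r
= 4 * 2.1^2 * 1.5
= 4 * 4.41 * 1.5
= 26.46 N


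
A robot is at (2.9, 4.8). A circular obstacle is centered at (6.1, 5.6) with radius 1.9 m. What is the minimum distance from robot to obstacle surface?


center_dist = sqrt((2.9-6.1)^2 + (4.8-5.6)^2)
= sqrt(10.24 + 0.64)
= 3.2985
min_dist = center_dist - radius = 3.2985 - 1.9 = 1.3985 m


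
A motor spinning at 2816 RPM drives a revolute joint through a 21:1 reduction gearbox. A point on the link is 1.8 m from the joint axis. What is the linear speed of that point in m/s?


omega_motor = 2816 * 2*pi/60 = 294.8908 rad/s
omega_joint = omega_motor / 21 = 14.0424 rad/s
v = omega_joint * r = 14.0424 * 1.8
= 25.2764 m/s


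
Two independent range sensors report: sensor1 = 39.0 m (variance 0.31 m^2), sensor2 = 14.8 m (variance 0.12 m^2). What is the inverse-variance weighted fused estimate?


w1 = (1/var1) / (1/var1 + 1/var2)
   = 3.2258 / (3.2258 + 8.3333) = 0.2791
w2 = 1 - w1 = 0.7209
fused = w1*s1 + w2*s2 = 10.8837 + 10.6698
= 21.5535 m


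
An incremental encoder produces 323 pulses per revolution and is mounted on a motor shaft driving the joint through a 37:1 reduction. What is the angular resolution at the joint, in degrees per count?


counts per rev = 323
effective counts at joint = 323 * 37 = 11951
resolution = 360 / 11951
= 0.0301 deg/count


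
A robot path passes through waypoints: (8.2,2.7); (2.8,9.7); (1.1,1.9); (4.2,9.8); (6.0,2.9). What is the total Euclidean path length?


Segment lengths:
  seg1 = sqrt((-5.4)^2 + (7.0)^2) = 8.8408
  seg2 = sqrt((-1.7)^2 + (-7.8)^2) = 7.9831
  seg3 = sqrt((3.1)^2 + (7.9)^2) = 8.4865
  seg4 = sqrt((1.8)^2 + (-6.9)^2) = 7.1309
Total = 32.4413


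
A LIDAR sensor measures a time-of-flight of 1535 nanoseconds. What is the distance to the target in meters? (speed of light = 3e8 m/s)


tof = 1535 ns = 1.535e-06 s
dist = c * tof / 2
= 3e8 * 1.535e-06 / 2
= 230.25 m


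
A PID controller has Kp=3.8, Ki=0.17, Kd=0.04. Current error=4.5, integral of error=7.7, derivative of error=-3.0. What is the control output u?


u = Kp*e + Ki*int(e) + Kd*de/dt
= 3.8*4.5 + 0.17*7.7 + 0.04*(-3.0)
= 17.1 + 1.309 + -0.12
= 18.289


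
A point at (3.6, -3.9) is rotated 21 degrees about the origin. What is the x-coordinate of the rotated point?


x' = x*cos(theta) - y*sin(theta)
cos(21 deg) = 0.9336, sin(21 deg) = 0.3584
x' = 3.6 * 0.9336 - -3.9 * 0.3584
= 3.3609 - -1.3976
= 4.7585


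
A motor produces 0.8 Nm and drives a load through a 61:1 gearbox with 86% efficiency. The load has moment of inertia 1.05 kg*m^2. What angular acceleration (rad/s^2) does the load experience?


tau_out = tau_motor * N * eta
= 0.8 * 61 * 0.86 = 41.968 Nm
alpha = tau_out / I = 41.968 / 1.05
= 39.9695 rad/s^2


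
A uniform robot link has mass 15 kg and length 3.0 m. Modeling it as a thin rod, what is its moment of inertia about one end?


I = (1/3) * m * L^2
= (1/3) * 15 * 3.0^2
= 0.333333 * 15 * 9.0
= 45.0 kg*m^2


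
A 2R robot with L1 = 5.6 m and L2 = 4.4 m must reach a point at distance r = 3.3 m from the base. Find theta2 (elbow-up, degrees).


cos(theta2) = (r^2 - L1^2 - L2^2) / (2*L1*L2)
cos(theta2) = (10.89 - 31.36 - 19.36) / 49.28
cos(theta2) = -0.808239
theta2 = 143.9242 degrees


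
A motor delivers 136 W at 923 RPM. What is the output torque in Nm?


omega = 923 * 2*pi/60 = 96.6563 rad/s
tau = P / omega = 136 / 96.6563
= 1.407 Nm


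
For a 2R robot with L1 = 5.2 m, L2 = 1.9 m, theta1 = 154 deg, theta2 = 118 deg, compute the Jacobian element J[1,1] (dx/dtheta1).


J[1,1] = -L1*sin(t1) - L2*sin(t1+t2)
= -5.2*sin(154) - 1.9*sin(272)
= -0.3807


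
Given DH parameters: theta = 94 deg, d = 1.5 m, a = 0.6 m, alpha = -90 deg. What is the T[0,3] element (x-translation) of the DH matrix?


T[0,3] = a * cos(theta)
= 0.6 * cos(94 deg)
= 0.6 * -0.0698
= -0.0419


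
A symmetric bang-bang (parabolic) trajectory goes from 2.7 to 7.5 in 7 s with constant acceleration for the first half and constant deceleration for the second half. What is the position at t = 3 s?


Symmetric rest-to-rest: each phase covers (pf-p0)/2 in time T/2. 0.5*a*(T/2)^2 = (pf-p0)/2 => a = 4*(pf-p0)/T^2
a = 4*(7.5-2.7)/7^2 = 0.3918
t = 3 is in the acceleration phase (t <= T/2).
p = p0 + 0.5*a*t^2 = 2.7 + 0.5*0.3918*3^2
= 4.4633


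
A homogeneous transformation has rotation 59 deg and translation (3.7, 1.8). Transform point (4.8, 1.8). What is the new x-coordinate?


x' = cos(theta)*px - sin(theta)*py + tx
= 0.515*4.8 - 0.8572*1.8 + 3.7
= 4.6293


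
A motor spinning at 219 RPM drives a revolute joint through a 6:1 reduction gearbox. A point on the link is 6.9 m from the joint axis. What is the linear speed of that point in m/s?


omega_motor = 219 * 2*pi/60 = 22.9336 rad/s
omega_joint = omega_motor / 6 = 3.8223 rad/s
v = omega_joint * r = 3.8223 * 6.9
= 26.3737 m/s


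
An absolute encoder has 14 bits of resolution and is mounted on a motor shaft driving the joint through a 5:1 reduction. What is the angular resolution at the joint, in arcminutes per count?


counts = 2^14 = 16384
effective counts at joint = 16384 * 5 = 81920
resolution = 360*60 / 81920
= 0.2637 arcmin/count


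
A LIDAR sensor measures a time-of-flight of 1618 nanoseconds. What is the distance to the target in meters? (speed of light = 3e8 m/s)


tof = 1618 ns = 1.618e-06 s
dist = c * tof / 2
= 3e8 * 1.618e-06 / 2
= 242.7 m


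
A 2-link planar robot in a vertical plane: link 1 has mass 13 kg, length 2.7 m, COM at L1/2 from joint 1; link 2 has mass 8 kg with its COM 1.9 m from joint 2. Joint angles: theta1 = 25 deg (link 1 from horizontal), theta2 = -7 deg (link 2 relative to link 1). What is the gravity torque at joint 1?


Horizontal distance from joint 1 to link-1 COM:
  x_c1 = (L1/2)*cos(t1) = 1.35 * 0.9063 = 1.2235 m
Horizontal distance from joint 1 to link-2 COM:
  x_c2 = L1*cos(t1) + Lc2*cos(t1+t2)
       = 2.7*0.9063 + 1.9*0.9511 = 4.254 m
tau1 = m1*g*x_c1 + m2*g*x_c2
     = 13*9.81*1.2235 + 8*9.81*4.254
     = 156.0349 + 333.8569
     = 489.8919 Nm


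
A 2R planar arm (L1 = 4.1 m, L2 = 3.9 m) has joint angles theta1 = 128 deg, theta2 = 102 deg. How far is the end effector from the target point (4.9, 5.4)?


End effector via forward kinematics:
x = L1*cos(t1) + L2*cos(t1+t2) = -5.0311
y = L1*sin(t1) + L2*sin(t1+t2) = 0.2433
Distance to target:
d = sqrt((4.9 - -5.0311)^2 + (5.4 - 0.2433)^2)
= sqrt(98.6264 + 26.5919)
= 11.1901 m


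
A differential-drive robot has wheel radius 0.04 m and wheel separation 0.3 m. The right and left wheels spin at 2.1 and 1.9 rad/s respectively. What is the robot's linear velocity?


vR = r*wR = 0.04*2.1 = 0.084 m/s
vL = r*wL = 0.04*1.9 = 0.076 m/s
v = (vR+vL)/2 = 0.08 m/s
omega = (vR-vL)/L = 0.0267 rad/s
linear velocity = 0.08 m/s


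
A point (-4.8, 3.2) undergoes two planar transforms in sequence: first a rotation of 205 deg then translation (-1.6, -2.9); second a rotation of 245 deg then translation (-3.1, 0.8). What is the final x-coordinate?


After transform 1:
x1 = cos(205)*-4.8 - sin(205)*3.2 + -1.6 = 4.1027
y1 = sin(205)*-4.8 + cos(205)*3.2 + -2.9 = -3.7716
After transform 2:
x2 = cos(245)*4.1027 - sin(245)*-3.7716 + -3.1
= -8.2521


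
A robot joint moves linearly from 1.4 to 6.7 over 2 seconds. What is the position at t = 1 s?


s = t/T = 1/2 = 0.5
p(t) = p0 + (pf-p0)*s
= 1.4 + (6.7 - 1.4) * 0.5
= 4.05


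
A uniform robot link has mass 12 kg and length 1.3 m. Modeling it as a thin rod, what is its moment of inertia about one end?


I = (1/3) * m * L^2
= (1/3) * 12 * 1.3^2
= 0.333333 * 12 * 1.69
= 6.76 kg*m^2


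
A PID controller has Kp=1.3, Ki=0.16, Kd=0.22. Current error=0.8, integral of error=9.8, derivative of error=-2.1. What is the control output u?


u = Kp*e + Ki*int(e) + Kd*de/dt
= 1.3*0.8 + 0.16*9.8 + 0.22*(-2.1)
= 1.04 + 1.568 + -0.462
= 2.146


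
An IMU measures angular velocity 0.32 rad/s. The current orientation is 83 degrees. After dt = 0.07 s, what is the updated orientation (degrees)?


delta_theta = w * dt = 0.32 * 0.07 = 0.0224 rad
= 1.2834 deg
theta_new = 83 + 1.2834 = 84.2834 deg


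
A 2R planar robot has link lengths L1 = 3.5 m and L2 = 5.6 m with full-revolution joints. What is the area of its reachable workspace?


r_max = L1 + L2 = 9.1 m
r_min = |L1 - L2| = 2.1 m
Area = pi*(r_max^2 - r_min^2)
= pi*(82.81 - 4.41)
= pi * 78.4
= 246.3009 m^2


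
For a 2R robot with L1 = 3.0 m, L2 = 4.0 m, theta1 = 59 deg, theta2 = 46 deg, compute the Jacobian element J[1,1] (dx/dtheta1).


J[1,1] = -L1*sin(t1) - L2*sin(t1+t2)
= -3.0*sin(59) - 4.0*sin(105)
= -6.4352


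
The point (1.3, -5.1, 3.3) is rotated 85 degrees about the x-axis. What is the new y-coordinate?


Rotation about x-axis: y' = y*cos(theta) - z*sin(theta)
= -5.1 * 0.0872 - 3.3 * 0.9962
= -3.7319


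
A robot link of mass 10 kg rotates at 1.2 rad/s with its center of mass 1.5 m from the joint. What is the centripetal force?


F = m * omega^2 * r
= 10 * 1.2^2 * 1.5
= 10 * 1.44 * 1.5
= 21.6 N


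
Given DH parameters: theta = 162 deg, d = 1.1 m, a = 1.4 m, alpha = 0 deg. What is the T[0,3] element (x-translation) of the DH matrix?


T[0,3] = a * cos(theta)
= 1.4 * cos(162 deg)
= 1.4 * -0.9511
= -1.3315


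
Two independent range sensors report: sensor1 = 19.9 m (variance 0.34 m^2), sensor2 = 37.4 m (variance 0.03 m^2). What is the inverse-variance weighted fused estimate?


w1 = (1/var1) / (1/var1 + 1/var2)
   = 2.9412 / (2.9412 + 33.3333) = 0.0811
w2 = 1 - w1 = 0.9189
fused = w1*s1 + w2*s2 = 1.6135 + 34.3676
= 35.9811 m


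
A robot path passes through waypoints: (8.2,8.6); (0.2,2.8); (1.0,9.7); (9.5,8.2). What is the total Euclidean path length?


Segment lengths:
  seg1 = sqrt((-8.0)^2 + (-5.8)^2) = 9.8813
  seg2 = sqrt((0.8)^2 + (6.9)^2) = 6.9462
  seg3 = sqrt((8.5)^2 + (-1.5)^2) = 8.6313
Total = 25.4589


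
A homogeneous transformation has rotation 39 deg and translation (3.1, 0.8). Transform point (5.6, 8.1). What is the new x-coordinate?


x' = cos(theta)*px - sin(theta)*py + tx
= 0.7771*5.6 - 0.6293*8.1 + 3.1
= 2.3545


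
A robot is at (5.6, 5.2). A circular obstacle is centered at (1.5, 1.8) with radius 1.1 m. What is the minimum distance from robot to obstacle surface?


center_dist = sqrt((5.6-1.5)^2 + (5.2-1.8)^2)
= sqrt(16.81 + 11.56)
= 5.3263
min_dist = center_dist - radius = 5.3263 - 1.1 = 4.2263 m


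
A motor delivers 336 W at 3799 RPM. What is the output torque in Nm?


omega = 3799 * 2*pi/60 = 397.8303 rad/s
tau = P / omega = 336 / 397.8303
= 0.8446 Nm


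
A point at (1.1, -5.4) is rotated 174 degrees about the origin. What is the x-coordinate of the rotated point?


x' = x*cos(theta) - y*sin(theta)
cos(174 deg) = -0.9945, sin(174 deg) = 0.1045
x' = 1.1 * -0.9945 - -5.4 * 0.1045
= -1.094 - -0.5645
= -0.5295


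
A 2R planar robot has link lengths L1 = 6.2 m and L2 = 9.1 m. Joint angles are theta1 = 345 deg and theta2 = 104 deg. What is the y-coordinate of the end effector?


Convert angles to radians: theta1 = 6.0214, theta2 = 1.8151
y = L1*sin(theta1) + L2*sin(theta1+theta2)
y = -1.6047 + 9.0986
y = 7.4939


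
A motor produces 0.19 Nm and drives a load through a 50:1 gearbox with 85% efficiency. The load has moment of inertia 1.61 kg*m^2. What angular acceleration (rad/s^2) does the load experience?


tau_out = tau_motor * N * eta
= 0.19 * 50 * 0.85 = 8.075 Nm
alpha = tau_out / I = 8.075 / 1.61
= 5.0155 rad/s^2


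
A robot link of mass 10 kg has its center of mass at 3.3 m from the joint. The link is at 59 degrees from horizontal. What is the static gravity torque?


tau = m*g*L*cos(angle)
= 10 * 9.81 * 3.3 * cos(59 deg)
= 10 * 9.81 * 3.3 * 0.515
= 166.7333 Nm


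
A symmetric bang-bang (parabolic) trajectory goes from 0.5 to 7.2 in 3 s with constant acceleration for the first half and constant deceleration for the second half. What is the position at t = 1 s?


Symmetric rest-to-rest: each phase covers (pf-p0)/2 in time T/2. 0.5*a*(T/2)^2 = (pf-p0)/2 => a = 4*(pf-p0)/T^2
a = 4*(7.2-0.5)/3^2 = 2.9778
t = 1 is in the acceleration phase (t <= T/2).
p = p0 + 0.5*a*t^2 = 0.5 + 0.5*2.9778*1^2
= 1.9889


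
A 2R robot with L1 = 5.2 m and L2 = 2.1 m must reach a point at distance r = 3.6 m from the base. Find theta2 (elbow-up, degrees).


cos(theta2) = (r^2 - L1^2 - L2^2) / (2*L1*L2)
cos(theta2) = (12.96 - 27.04 - 4.41) / 21.84
cos(theta2) = -0.846612
theta2 = 147.845 degrees


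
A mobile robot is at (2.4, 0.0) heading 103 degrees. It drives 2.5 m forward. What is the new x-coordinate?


x_new = x0 + d*cos(theta)
= 2.4 + 2.5*cos(103)
= 2.4 + -0.5624
= 1.8376


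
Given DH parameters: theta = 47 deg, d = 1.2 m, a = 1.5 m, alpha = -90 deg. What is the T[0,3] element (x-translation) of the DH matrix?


T[0,3] = a * cos(theta)
= 1.5 * cos(47 deg)
= 1.5 * 0.682
= 1.023


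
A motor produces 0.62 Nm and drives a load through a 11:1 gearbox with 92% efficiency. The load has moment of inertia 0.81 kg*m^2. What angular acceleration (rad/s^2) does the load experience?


tau_out = tau_motor * N * eta
= 0.62 * 11 * 0.92 = 6.2744 Nm
alpha = tau_out / I = 6.2744 / 0.81
= 7.7462 rad/s^2


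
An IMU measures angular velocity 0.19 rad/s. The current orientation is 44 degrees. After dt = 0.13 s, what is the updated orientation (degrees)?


delta_theta = w * dt = 0.19 * 0.13 = 0.0247 rad
= 1.4152 deg
theta_new = 44 + 1.4152 = 45.4152 deg


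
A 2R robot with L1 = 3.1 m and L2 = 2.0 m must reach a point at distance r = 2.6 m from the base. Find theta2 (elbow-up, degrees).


cos(theta2) = (r^2 - L1^2 - L2^2) / (2*L1*L2)
cos(theta2) = (6.76 - 9.61 - 4.0) / 12.4
cos(theta2) = -0.552419
theta2 = 123.5331 degrees


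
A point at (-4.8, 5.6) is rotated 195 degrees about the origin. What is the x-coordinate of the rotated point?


x' = x*cos(theta) - y*sin(theta)
cos(195 deg) = -0.9659, sin(195 deg) = -0.2588
x' = -4.8 * -0.9659 - 5.6 * -0.2588
= 4.6364 - -1.4494
= 6.0858


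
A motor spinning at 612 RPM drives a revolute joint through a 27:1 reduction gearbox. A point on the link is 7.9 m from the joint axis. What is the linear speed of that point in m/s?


omega_motor = 612 * 2*pi/60 = 64.0885 rad/s
omega_joint = omega_motor / 27 = 2.3736 rad/s
v = omega_joint * r = 2.3736 * 7.9
= 18.7518 m/s


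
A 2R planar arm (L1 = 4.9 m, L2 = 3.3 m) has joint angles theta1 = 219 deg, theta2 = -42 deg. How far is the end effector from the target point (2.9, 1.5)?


End effector via forward kinematics:
x = L1*cos(t1) + L2*cos(t1+t2) = -7.1035
y = L1*sin(t1) + L2*sin(t1+t2) = -2.911
Distance to target:
d = sqrt((2.9 - -7.1035)^2 + (1.5 - -2.911)^2)
= sqrt(100.0699 + 19.4566)
= 10.9328 m


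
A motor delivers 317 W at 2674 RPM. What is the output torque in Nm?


omega = 2674 * 2*pi/60 = 280.0206 rad/s
tau = P / omega = 317 / 280.0206
= 1.1321 Nm


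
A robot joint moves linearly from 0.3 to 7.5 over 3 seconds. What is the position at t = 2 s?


s = t/T = 2/3 = 0.6667
p(t) = p0 + (pf-p0)*s
= 0.3 + (7.5 - 0.3) * 0.6667
= 5.1


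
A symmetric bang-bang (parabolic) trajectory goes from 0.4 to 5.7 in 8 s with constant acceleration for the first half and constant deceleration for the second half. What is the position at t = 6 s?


Symmetric rest-to-rest: each phase covers (pf-p0)/2 in time T/2. 0.5*a*(T/2)^2 = (pf-p0)/2 => a = 4*(pf-p0)/T^2
a = 4*(5.7-0.4)/8^2 = 0.3312
t = 6 is in the deceleration phase (t > T/2).
p = pf - 0.5*a*(T-t)^2 = 5.7 - 0.5*0.3312*2^2
= 5.0375


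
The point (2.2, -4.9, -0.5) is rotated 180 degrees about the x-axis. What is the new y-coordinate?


Rotation about x-axis: y' = y*cos(theta) - z*sin(theta)
= -4.9 * -1.0 - -0.5 * 0.0
= 4.9


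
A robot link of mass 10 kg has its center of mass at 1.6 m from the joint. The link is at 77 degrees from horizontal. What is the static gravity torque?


tau = m*g*L*cos(angle)
= 10 * 9.81 * 1.6 * cos(77 deg)
= 10 * 9.81 * 1.6 * 0.225
= 35.3083 Nm


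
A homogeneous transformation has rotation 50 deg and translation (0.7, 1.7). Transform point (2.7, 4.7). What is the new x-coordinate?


x' = cos(theta)*px - sin(theta)*py + tx
= 0.6428*2.7 - 0.766*4.7 + 0.7
= -1.1649


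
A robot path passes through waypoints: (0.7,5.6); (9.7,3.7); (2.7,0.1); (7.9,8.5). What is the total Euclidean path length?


Segment lengths:
  seg1 = sqrt((9.0)^2 + (-1.9)^2) = 9.1984
  seg2 = sqrt((-7.0)^2 + (-3.6)^2) = 7.8715
  seg3 = sqrt((5.2)^2 + (8.4)^2) = 9.8793
Total = 26.9491


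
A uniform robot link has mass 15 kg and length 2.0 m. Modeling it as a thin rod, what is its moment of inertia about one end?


I = (1/3) * m * L^2
= (1/3) * 15 * 2.0^2
= 0.333333 * 15 * 4.0
= 20.0 kg*m^2


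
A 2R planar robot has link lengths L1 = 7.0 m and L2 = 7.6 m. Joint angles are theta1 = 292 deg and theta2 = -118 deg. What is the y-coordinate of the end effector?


Convert angles to radians: theta1 = 5.0964, theta2 = -2.0595
y = L1*sin(theta1) + L2*sin(theta1+theta2)
y = -6.4903 + 0.7944
y = -5.6959


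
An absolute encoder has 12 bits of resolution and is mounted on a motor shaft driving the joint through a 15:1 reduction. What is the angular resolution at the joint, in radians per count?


counts = 2^12 = 4096
effective counts at joint = 4096 * 15 = 61440
resolution = 2*pi / 61440
= 1.0227e-04 rad/count


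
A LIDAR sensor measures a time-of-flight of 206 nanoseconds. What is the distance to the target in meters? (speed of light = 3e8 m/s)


tof = 206 ns = 2.06e-07 s
dist = c * tof / 2
= 3e8 * 2.06e-07 / 2
= 30.9 m


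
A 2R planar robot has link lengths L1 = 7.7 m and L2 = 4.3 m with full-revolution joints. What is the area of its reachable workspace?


r_max = L1 + L2 = 12.0 m
r_min = |L1 - L2| = 3.4 m
Area = pi*(r_max^2 - r_min^2)
= pi*(144.0 - 11.56)
= pi * 132.44
= 416.0725 m^2


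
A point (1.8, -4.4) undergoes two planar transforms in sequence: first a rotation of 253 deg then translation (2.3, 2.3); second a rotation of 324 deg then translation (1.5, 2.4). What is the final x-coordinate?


After transform 1:
x1 = cos(253)*1.8 - sin(253)*-4.4 + 2.3 = -2.434
y1 = sin(253)*1.8 + cos(253)*-4.4 + 2.3 = 1.8651
After transform 2:
x2 = cos(324)*-2.434 - sin(324)*1.8651 + 1.5
= 0.6271


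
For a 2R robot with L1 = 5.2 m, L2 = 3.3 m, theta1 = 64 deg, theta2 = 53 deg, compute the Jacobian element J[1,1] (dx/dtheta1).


J[1,1] = -L1*sin(t1) - L2*sin(t1+t2)
= -5.2*sin(64) - 3.3*sin(117)
= -7.6141


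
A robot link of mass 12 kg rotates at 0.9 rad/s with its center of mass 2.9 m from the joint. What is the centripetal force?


F = m * omega^2 * r
= 12 * 0.9^2 * 2.9
= 12 * 0.81 * 2.9
= 28.188 N


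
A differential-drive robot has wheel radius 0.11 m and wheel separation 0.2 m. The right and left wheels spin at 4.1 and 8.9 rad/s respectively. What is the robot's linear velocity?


vR = r*wR = 0.11*4.1 = 0.451 m/s
vL = r*wL = 0.11*8.9 = 0.979 m/s
v = (vR+vL)/2 = 0.715 m/s
omega = (vR-vL)/L = -2.64 rad/s
linear velocity = 0.715 m/s


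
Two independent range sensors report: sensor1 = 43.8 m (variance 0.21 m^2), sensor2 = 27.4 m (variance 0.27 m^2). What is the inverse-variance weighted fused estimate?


w1 = (1/var1) / (1/var1 + 1/var2)
   = 4.7619 / (4.7619 + 3.7037) = 0.5625
w2 = 1 - w1 = 0.4375
fused = w1*s1 + w2*s2 = 24.6375 + 11.9875
= 36.625 m


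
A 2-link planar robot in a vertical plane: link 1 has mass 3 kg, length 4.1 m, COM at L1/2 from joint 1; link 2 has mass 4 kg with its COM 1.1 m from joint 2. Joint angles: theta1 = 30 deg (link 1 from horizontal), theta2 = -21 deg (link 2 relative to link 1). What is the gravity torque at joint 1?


Horizontal distance from joint 1 to link-1 COM:
  x_c1 = (L1/2)*cos(t1) = 2.05 * 0.866 = 1.7754 m
Horizontal distance from joint 1 to link-2 COM:
  x_c2 = L1*cos(t1) + Lc2*cos(t1+t2)
       = 4.1*0.866 + 1.1*0.9877 = 4.6372 m
tau1 = m1*g*x_c1 + m2*g*x_c2
     = 3*9.81*1.7754 + 4*9.81*4.6372
     = 52.2486 + 181.9622
     = 234.2108 Nm


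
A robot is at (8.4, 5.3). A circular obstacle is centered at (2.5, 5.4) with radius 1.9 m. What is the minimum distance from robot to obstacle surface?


center_dist = sqrt((8.4-2.5)^2 + (5.3-5.4)^2)
= sqrt(34.81 + 0.01)
= 5.9008
min_dist = center_dist - radius = 5.9008 - 1.9 = 4.0008 m


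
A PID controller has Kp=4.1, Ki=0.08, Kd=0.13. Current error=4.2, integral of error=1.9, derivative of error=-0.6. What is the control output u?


u = Kp*e + Ki*int(e) + Kd*de/dt
= 4.1*4.2 + 0.08*1.9 + 0.13*(-0.6)
= 17.22 + 0.152 + -0.078
= 17.294


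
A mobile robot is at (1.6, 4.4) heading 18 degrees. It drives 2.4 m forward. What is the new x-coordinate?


x_new = x0 + d*cos(theta)
= 1.6 + 2.4*cos(18)
= 1.6 + 2.2825
= 3.8825


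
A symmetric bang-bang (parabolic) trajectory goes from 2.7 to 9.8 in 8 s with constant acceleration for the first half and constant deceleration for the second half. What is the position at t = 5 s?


Symmetric rest-to-rest: each phase covers (pf-p0)/2 in time T/2. 0.5*a*(T/2)^2 = (pf-p0)/2 => a = 4*(pf-p0)/T^2
a = 4*(9.8-2.7)/8^2 = 0.4438
t = 5 is in the deceleration phase (t > T/2).
p = pf - 0.5*a*(T-t)^2 = 9.8 - 0.5*0.4438*3^2
= 7.8031


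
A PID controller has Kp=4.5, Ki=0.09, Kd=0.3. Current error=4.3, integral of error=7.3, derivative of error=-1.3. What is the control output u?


u = Kp*e + Ki*int(e) + Kd*de/dt
= 4.5*4.3 + 0.09*7.3 + 0.3*(-1.3)
= 19.35 + 0.657 + -0.39
= 19.617


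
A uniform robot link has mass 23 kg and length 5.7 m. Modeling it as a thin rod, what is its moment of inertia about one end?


I = (1/3) * m * L^2
= (1/3) * 23 * 5.7^2
= 0.333333 * 23 * 32.49
= 249.09 kg*m^2


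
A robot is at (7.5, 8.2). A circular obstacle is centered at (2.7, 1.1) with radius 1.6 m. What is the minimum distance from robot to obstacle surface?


center_dist = sqrt((7.5-2.7)^2 + (8.2-1.1)^2)
= sqrt(23.04 + 50.41)
= 8.5703
min_dist = center_dist - radius = 8.5703 - 1.6 = 6.9703 m


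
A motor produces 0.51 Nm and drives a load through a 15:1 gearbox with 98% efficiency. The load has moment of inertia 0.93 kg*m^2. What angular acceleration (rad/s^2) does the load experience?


tau_out = tau_motor * N * eta
= 0.51 * 15 * 0.98 = 7.497 Nm
alpha = tau_out / I = 7.497 / 0.93
= 8.0613 rad/s^2


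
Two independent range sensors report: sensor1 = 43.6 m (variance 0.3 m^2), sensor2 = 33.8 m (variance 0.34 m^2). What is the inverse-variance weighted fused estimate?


w1 = (1/var1) / (1/var1 + 1/var2)
   = 3.3333 / (3.3333 + 2.9412) = 0.5312
w2 = 1 - w1 = 0.4688
fused = w1*s1 + w2*s2 = 23.1625 + 15.8437
= 39.0063 m


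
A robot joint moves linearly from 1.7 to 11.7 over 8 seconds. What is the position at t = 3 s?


s = t/T = 3/8 = 0.375
p(t) = p0 + (pf-p0)*s
= 1.7 + (11.7 - 1.7) * 0.375
= 5.45


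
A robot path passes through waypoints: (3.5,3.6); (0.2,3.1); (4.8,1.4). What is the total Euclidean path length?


Segment lengths:
  seg1 = sqrt((-3.3)^2 + (-0.5)^2) = 3.3377
  seg2 = sqrt((4.6)^2 + (-1.7)^2) = 4.9041
Total = 8.2417


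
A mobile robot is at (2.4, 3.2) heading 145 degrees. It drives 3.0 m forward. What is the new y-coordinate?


y_new = y0 + d*sin(theta)
= 3.2 + 3.0*sin(145)
= 3.2 + 1.7207
= 4.9207


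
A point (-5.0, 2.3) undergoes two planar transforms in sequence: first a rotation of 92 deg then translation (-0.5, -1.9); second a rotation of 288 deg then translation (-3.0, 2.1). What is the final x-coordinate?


After transform 1:
x1 = cos(92)*-5.0 - sin(92)*2.3 + -0.5 = -2.6241
y1 = sin(92)*-5.0 + cos(92)*2.3 + -1.9 = -6.9772
After transform 2:
x2 = cos(288)*-2.6241 - sin(288)*-6.9772 + -3.0
= -10.4466


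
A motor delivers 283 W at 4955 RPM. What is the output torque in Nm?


omega = 4955 * 2*pi/60 = 518.8864 rad/s
tau = P / omega = 283 / 518.8864
= 0.5454 Nm


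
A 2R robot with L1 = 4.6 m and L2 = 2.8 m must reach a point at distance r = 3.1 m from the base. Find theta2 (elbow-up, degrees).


cos(theta2) = (r^2 - L1^2 - L2^2) / (2*L1*L2)
cos(theta2) = (9.61 - 21.16 - 7.84) / 25.76
cos(theta2) = -0.752717
theta2 = 138.8263 degrees


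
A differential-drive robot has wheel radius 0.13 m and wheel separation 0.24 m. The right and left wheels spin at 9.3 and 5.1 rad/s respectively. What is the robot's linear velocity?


vR = r*wR = 0.13*9.3 = 1.209 m/s
vL = r*wL = 0.13*5.1 = 0.663 m/s
v = (vR+vL)/2 = 0.936 m/s
omega = (vR-vL)/L = 2.275 rad/s
linear velocity = 0.936 m/s


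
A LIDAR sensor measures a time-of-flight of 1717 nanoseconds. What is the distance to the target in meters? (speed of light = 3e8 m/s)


tof = 1717 ns = 1.717e-06 s
dist = c * tof / 2
= 3e8 * 1.717e-06 / 2
= 257.55 m


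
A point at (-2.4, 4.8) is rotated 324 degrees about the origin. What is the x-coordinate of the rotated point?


x' = x*cos(theta) - y*sin(theta)
cos(324 deg) = 0.809, sin(324 deg) = -0.5878
x' = -2.4 * 0.809 - 4.8 * -0.5878
= -1.9416 - -2.8214
= 0.8797


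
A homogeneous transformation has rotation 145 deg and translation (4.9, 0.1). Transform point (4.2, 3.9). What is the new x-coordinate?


x' = cos(theta)*px - sin(theta)*py + tx
= -0.8192*4.2 - 0.5736*3.9 + 4.9
= -0.7774


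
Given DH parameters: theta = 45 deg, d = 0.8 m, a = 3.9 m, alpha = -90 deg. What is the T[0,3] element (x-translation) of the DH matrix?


T[0,3] = a * cos(theta)
= 3.9 * cos(45 deg)
= 3.9 * 0.7071
= 2.7577


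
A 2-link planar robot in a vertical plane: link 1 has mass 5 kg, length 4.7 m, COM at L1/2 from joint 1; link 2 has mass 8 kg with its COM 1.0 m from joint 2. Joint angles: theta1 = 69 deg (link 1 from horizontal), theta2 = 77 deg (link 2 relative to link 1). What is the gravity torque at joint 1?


Horizontal distance from joint 1 to link-1 COM:
  x_c1 = (L1/2)*cos(t1) = 2.35 * 0.3584 = 0.8422 m
Horizontal distance from joint 1 to link-2 COM:
  x_c2 = L1*cos(t1) + Lc2*cos(t1+t2)
       = 4.7*0.3584 + 1.0*-0.829 = 0.8553 m
tau1 = m1*g*x_c1 + m2*g*x_c2
     = 5*9.81*0.8422 + 8*9.81*0.8553
     = 41.3082 + 67.1233
     = 108.4315 Nm


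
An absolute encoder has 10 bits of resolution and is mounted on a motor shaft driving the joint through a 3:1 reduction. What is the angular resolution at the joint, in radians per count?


counts = 2^10 = 1024
effective counts at joint = 1024 * 3 = 3072
resolution = 2*pi / 3072
= 0.002 rad/count


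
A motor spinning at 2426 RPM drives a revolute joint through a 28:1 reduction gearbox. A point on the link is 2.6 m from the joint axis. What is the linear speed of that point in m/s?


omega_motor = 2426 * 2*pi/60 = 254.0501 rad/s
omega_joint = omega_motor / 28 = 9.0732 rad/s
v = omega_joint * r = 9.0732 * 2.6
= 23.5904 m/s


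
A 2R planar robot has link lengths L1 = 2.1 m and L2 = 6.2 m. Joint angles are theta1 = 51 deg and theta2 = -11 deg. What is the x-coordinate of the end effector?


Convert angles to radians: theta1 = 0.8901, theta2 = -0.192
x = L1*cos(theta1) + L2*cos(theta1+theta2)
x = 1.3216 + 4.7495
x = 6.071


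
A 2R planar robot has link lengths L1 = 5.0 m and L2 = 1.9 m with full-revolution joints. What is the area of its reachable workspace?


r_max = L1 + L2 = 6.9 m
r_min = |L1 - L2| = 3.1 m
Area = pi*(r_max^2 - r_min^2)
= pi*(47.61 - 9.61)
= pi * 38.0
= 119.3805 m^2


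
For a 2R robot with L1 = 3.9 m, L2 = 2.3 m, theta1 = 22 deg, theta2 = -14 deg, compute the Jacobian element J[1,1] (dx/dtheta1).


J[1,1] = -L1*sin(t1) - L2*sin(t1+t2)
= -3.9*sin(22) - 2.3*sin(8)
= -1.7811


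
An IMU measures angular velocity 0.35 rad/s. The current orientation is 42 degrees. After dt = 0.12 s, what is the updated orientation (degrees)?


delta_theta = w * dt = 0.35 * 0.12 = 0.042 rad
= 2.4064 deg
theta_new = 42 + 2.4064 = 44.4064 deg


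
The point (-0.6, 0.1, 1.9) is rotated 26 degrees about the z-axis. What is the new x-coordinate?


Rotation about z-axis: x' = x*cos(theta) - y*sin(theta)
= -0.6 * 0.8988 - 0.1 * 0.4384
= -0.5831


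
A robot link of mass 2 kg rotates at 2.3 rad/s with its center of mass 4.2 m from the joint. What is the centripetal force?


F = m * omega^2 * r
= 2 * 2.3^2 * 4.2
= 2 * 5.29 * 4.2
= 44.436 N


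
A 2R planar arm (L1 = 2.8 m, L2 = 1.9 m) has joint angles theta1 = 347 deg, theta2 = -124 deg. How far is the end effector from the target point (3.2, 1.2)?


End effector via forward kinematics:
x = L1*cos(t1) + L2*cos(t1+t2) = 1.3387
y = L1*sin(t1) + L2*sin(t1+t2) = -1.9257
Distance to target:
d = sqrt((3.2 - 1.3387)^2 + (1.2 - -1.9257)^2)
= sqrt(3.4646 + 9.7697)
= 3.6379 m


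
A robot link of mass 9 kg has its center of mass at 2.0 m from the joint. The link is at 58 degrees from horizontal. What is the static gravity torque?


tau = m*g*L*cos(angle)
= 9 * 9.81 * 2.0 * cos(58 deg)
= 9 * 9.81 * 2.0 * 0.5299
= 93.5731 Nm
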